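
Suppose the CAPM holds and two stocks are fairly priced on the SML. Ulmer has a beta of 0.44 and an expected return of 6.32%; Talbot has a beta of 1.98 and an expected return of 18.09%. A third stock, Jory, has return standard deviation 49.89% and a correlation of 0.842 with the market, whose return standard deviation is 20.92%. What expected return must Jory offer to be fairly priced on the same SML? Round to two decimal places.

MRP = (18.09% − 6.32%) / (1.98 − 0.44) = 7.6429%
R_f = 6.32% − 0.44 × 7.6429% = 2.9571%
β_Jory = ρ·σ_i/σ_m = 0.842 × 49.89 / 20.92 = 2.0080
E(R_Jory) = R_f + β × MRP = 2.9571% + 2.0080 × 7.6429% = 18.30%

18.30%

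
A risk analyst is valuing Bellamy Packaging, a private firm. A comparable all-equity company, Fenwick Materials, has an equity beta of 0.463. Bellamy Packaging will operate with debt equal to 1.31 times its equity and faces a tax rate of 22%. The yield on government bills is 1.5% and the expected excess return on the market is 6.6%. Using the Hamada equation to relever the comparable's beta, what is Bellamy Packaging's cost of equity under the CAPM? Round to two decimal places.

β_L = β_U × [1 + (1 − t)(D/E)] = 0.463 × [1 + (1 − 0.22) × 1.31]
    = 0.463 × [1 + 0.78 × 1.31] = 0.463 × 2.0218 = 0.9361
E(R) = R_f + β_L × MRP = 1.5% + 0.9361 × 6.6% = 7.68%

7.68%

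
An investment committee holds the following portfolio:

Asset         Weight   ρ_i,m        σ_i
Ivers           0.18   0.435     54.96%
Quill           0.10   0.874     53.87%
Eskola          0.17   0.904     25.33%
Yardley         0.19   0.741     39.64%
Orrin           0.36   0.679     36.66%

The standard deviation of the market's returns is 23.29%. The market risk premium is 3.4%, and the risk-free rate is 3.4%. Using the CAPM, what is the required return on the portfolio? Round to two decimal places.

7.41%

β_Ivers = 0.435 × 54.96% / 23.29% = 1.0265
β_Quill = 0.874 × 53.87% / 23.29% = 2.0216
β_Eskola = 0.904 × 25.33% / 23.29% = 0.9832
β_Yardley = 0.741 × 39.64% / 23.29% = 1.2612
β_Orrin = 0.679 × 36.66% / 23.29% = 1.0688
β_P = Σ w_i β_i = 0.18×1.0265 + 0.10×2.0216 + 0.17×0.9832 + 0.19×1.2612 + 0.36×1.0688 = 1.1785
E(R_P) = R_f + β_P × MRP = 3.4% + 1.1785 × 3.4% = 7.41%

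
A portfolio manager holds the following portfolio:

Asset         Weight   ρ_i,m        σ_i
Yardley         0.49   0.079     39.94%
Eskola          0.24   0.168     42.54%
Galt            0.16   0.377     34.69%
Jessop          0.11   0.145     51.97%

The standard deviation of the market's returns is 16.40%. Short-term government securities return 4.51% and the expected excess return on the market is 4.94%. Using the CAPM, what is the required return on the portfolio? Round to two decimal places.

β_Yardley = 0.079 × 39.94% / 16.40% = 0.1924
β_Eskola = 0.168 × 42.54% / 16.40% = 0.4358
β_Galt = 0.377 × 34.69% / 16.40% = 0.7974
β_Jessop = 0.145 × 51.97% / 16.40% = 0.4595
β_P = Σ w_i β_i = 0.49×0.1924 + 0.24×0.4358 + 0.16×0.7974 + 0.11×0.4595 = 0.3770
E(R_P) = R_f + β_P × MRP = 4.51% + 0.3770 × 4.94% = 6.37%

6.37%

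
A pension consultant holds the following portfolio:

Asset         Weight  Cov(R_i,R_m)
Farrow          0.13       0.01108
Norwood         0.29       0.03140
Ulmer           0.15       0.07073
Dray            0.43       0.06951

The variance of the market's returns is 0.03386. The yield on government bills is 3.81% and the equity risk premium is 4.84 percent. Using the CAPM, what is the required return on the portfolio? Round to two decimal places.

11.11%

β_Farrow = 0.01108 / 0.03386 = 0.3272
β_Norwood = 0.03140 / 0.03386 = 0.9273
β_Ulmer = 0.07073 / 0.03386 = 2.0889
β_Dray = 0.06951 / 0.03386 = 2.0529
β_P = Σ w_i β_i = 0.13×0.3272 + 0.29×0.9273 + 0.15×2.0889 + 0.43×2.0529 = 1.5075
E(R_P) = R_f + β_P × MRP = 3.81% + 1.5075 × 4.84% = 11.11%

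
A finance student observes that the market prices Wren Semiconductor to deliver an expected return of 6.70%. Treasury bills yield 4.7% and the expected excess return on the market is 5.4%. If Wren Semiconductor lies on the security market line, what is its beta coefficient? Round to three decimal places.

0.370

β = (E(R) − R_f) / MRP = (6.70% − 4.7%) / 5.4% = 2.00% / 5.4% = 0.370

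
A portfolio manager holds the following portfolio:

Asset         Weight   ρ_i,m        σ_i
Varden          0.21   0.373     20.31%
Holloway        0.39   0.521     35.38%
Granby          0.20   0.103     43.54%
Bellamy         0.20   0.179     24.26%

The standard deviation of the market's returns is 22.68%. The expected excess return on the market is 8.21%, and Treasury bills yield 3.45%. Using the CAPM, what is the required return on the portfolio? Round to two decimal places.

7.27%

β_Varden = 0.373 × 20.31% / 22.68% = 0.3340
β_Holloway = 0.521 × 35.38% / 22.68% = 0.8127
β_Granby = 0.103 × 43.54% / 22.68% = 0.1977
β_Bellamy = 0.179 × 24.26% / 22.68% = 0.1915
β_P = Σ w_i β_i = 0.21×0.3340 + 0.39×0.8127 + 0.20×0.1977 + 0.20×0.1915 = 0.4649
E(R_P) = R_f + β_P × MRP = 3.45% + 0.4649 × 8.21% = 7.27%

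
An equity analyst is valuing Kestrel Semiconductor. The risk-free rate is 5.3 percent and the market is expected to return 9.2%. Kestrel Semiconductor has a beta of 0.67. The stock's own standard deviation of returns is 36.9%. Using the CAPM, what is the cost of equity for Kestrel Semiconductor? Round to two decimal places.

7.91%

Market risk premium = E(R_m) − R_f = 9.2% − 5.3% = 3.90%
E(R) = R_f + β × MRP = 5.3% + 0.67 × 3.9% = 7.91%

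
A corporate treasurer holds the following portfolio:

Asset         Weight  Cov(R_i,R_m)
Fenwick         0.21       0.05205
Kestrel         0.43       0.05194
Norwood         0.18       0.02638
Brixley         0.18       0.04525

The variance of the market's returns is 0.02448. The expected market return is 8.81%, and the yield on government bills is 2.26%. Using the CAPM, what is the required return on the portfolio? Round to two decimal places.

β_Fenwick = 0.05205 / 0.02448 = 2.1262
β_Kestrel = 0.05194 / 0.02448 = 2.1217
β_Norwood = 0.02638 / 0.02448 = 1.0776
β_Brixley = 0.04525 / 0.02448 = 1.8484
β_P = Σ w_i β_i = 0.21×2.1262 + 0.43×2.1217 + 0.18×1.0776 + 0.18×1.8484 = 1.8855
MRP = 8.81% − 2.26% = 6.55%
E(R_P) = R_f + β_P × MRP = 2.26% + 1.8855 × 6.55% = 14.61%

14.61%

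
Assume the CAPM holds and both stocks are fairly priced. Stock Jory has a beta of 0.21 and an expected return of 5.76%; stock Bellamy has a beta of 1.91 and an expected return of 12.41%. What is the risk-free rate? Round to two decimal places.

Both satisfy E(R) = R_f + β·MRP, so the slope of the SML is
MRP = (12.41% − 5.76%) / (1.91 − 0.21) = 6.65% / 1.70 = 3.9118%
R_f = E(R_Jory) − β_Jory·MRP = 5.76% − 0.21 × 3.9118% = 4.9385%

4.94%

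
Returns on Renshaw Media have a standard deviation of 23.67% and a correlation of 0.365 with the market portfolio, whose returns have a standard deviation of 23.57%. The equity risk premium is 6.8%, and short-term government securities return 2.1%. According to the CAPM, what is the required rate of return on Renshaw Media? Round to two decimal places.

β = ρ × σ_i / σ_m = 0.365 × 23.67% / 23.57% = 0.3665
E(R) = 2.1% + 0.3665 × 6.8% = 4.59%

4.59%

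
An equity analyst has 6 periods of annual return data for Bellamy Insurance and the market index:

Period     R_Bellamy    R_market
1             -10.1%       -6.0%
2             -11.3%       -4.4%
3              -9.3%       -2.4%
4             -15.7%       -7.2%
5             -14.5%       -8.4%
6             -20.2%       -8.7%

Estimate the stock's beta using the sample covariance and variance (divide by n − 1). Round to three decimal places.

1.401

Mean R_i = (-10.1 − 11.3 − 9.3 − 15.7 − 14.5 − 20.2) / 6 = -13.5167%
Mean R_m = (-6.0 − 4.4 − 2.4 − 7.2 − 8.4 − 8.7) / 6 = -6.1833%
Σ(R_i − R̄_i)(R_m − R̄_m) = 41.7517  ⇒  Cov = 41.7517 / 5 = 8.3503
Σ(R_m − R̄_m)² = 29.8083  ⇒  Var(R_m) = 29.8083 / 5 = 5.9617
β = Cov / Var(R_m) = 8.3503 / 5.9617 = 1.4007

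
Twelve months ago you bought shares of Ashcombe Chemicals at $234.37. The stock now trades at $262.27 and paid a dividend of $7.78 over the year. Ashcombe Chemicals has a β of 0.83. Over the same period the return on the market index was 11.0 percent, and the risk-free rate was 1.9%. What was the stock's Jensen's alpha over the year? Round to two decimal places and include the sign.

Realised HPR = (P1 + D1 − P0) / P0 = (262.27 + 7.78 − 234.37) / 234.37 = 35.68 / 234.37 = 15.2238%
MRP = 11.0% − 1.9% = 9.10%
CAPM required = R_f + β·MRP = 1.9% + 0.83 × 9.1% = 9.4530%
α = realised − required = 15.2238% − 9.4530% = +5.77%

+5.77%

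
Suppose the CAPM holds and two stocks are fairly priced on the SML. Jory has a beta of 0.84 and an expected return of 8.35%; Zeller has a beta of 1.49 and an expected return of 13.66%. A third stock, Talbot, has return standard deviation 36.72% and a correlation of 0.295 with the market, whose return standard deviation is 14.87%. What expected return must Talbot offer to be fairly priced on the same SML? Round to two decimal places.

MRP = (13.66% − 8.35%) / (1.49 − 0.84) = 8.1692%
R_f = 8.35% − 0.84 × 8.1692% = 1.4879%
β_Talbot = ρ·σ_i/σ_m = 0.295 × 36.72 / 14.87 = 0.7285
E(R_Talbot) = R_f + β × MRP = 1.4879% + 0.7285 × 8.1692% = 7.44%

7.44%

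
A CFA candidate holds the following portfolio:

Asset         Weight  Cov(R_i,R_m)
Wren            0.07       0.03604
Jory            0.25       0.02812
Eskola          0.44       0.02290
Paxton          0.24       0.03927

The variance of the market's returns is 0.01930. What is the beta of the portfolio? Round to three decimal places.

1.505

β_Wren = 0.03604 / 0.01930 = 1.8674
β_Jory = 0.02812 / 0.01930 = 1.4570
β_Eskola = 0.02290 / 0.01930 = 1.1865
β_Paxton = 0.03927 / 0.01930 = 2.0347
β_P = Σ w_i β_i = 0.07×1.8674 + 0.25×1.4570 + 0.44×1.1865 + 0.24×2.0347 = 1.5054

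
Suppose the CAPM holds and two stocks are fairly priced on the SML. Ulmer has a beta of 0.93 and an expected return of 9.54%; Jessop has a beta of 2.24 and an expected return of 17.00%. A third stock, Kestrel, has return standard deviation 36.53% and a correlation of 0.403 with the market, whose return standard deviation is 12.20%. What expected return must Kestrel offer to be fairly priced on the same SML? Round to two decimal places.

MRP = (17.00% − 9.54%) / (2.24 − 0.93) = 5.6947%
R_f = 9.54% − 0.93 × 5.6947% = 4.2439%
β_Kestrel = ρ·σ_i/σ_m = 0.403 × 36.53 / 12.20 = 1.2067
E(R_Kestrel) = R_f + β × MRP = 4.2439% + 1.2067 × 5.6947% = 11.12%

11.12%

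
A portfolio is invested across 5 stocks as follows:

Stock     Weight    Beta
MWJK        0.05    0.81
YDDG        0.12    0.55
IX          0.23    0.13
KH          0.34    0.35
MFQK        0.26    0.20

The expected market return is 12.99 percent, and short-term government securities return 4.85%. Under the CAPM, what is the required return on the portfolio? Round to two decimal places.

β_P = Σ w_i β_i = 0.05×0.81 + 0.12×0.55 + 0.23×0.13 + 0.34×0.35 + 0.26×0.20 = 0.3074
MRP = 12.99% − 4.85% = 8.14%
E(R_P) = R_f + β_P × MRP = 4.85% + 0.3074 × 8.14% = 7.35%

7.35%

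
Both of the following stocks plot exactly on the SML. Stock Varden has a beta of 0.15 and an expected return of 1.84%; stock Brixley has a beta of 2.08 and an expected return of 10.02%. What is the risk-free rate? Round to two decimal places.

1.20%

Both satisfy E(R) = R_f + β·MRP, so the slope of the SML is
MRP = (10.02% − 1.84%) / (2.08 − 0.15) = 8.18% / 1.93 = 4.2383%
R_f = E(R_Varden) − β_Varden·MRP = 1.84% − 0.15 × 4.2383% = 1.2043%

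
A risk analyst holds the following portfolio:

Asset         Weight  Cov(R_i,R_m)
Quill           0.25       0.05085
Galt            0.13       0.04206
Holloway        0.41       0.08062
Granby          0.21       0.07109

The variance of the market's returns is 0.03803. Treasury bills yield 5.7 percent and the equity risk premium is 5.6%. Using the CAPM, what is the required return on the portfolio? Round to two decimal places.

15.44%

β_Quill = 0.05085 / 0.03803 = 1.3371
β_Galt = 0.04206 / 0.03803 = 1.1060
β_Holloway = 0.08062 / 0.03803 = 2.1199
β_Granby = 0.07109 / 0.03803 = 1.8693
β_P = Σ w_i β_i = 0.25×1.3371 + 0.13×1.1060 + 0.41×2.1199 + 0.21×1.8693 = 1.7398
E(R_P) = R_f + β_P × MRP = 5.7% + 1.7398 × 5.6% = 15.44%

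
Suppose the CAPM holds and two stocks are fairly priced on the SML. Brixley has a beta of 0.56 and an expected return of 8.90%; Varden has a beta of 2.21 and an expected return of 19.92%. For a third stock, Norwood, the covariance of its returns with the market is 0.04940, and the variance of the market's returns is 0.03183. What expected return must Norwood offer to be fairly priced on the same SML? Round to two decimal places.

15.53%

MRP = (19.92% − 8.90%) / (2.21 − 0.56) = 6.6788%
R_f = 8.90% − 0.56 × 6.6788% = 5.1599%
β_Norwood = Cov / Var(R_m) = 0.04940 / 0.03183 = 1.5520
E(R_Norwood) = R_f + β × MRP = 5.1599% + 1.5520 × 6.6788% = 15.53%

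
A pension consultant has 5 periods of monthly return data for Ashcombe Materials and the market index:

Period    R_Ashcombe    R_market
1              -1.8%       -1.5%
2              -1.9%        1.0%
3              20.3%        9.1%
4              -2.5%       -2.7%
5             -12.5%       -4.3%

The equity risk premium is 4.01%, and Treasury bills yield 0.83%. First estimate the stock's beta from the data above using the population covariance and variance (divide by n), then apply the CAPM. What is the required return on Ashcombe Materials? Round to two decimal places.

9.67%

Mean R_i = (-1.8 − 1.9 + 20.3 − 2.5 − 12.5) / 5 = 0.3200%
Mean R_m = (-1.5 + 1.0 + 9.1 − 2.7 − 4.3) / 5 = 0.3200%
Σ(R_i − R̄_i)(R_m − R̄_m) = 245.5180  ⇒  Cov = 245.5180 / 5 = 49.1036
Σ(R_m − R̄_m)² = 111.3280  ⇒  Var(R_m) = 111.3280 / 5 = 22.2656
β = Cov / Var(R_m) = 49.1036 / 22.2656 = 2.2054
E(R) = R_f + β × MRP = 0.83% + 2.2054 × 4.01% = 9.67%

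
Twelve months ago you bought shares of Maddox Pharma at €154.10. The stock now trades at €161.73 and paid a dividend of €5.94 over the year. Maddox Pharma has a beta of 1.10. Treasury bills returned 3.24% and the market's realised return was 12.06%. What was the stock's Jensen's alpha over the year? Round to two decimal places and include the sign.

Realised HPR = (P1 + D1 − P0) / P0 = (161.73 + 5.94 − 154.10) / 154.10 = 13.57 / 154.10 = 8.8060%
MRP = 12.06% − 3.24% = 8.82%
CAPM required = R_f + β·MRP = 3.24% + 1.10 × 8.82% = 12.9420%
α = realised − required = 8.8060% − 12.9420% = -4.14%

-4.14%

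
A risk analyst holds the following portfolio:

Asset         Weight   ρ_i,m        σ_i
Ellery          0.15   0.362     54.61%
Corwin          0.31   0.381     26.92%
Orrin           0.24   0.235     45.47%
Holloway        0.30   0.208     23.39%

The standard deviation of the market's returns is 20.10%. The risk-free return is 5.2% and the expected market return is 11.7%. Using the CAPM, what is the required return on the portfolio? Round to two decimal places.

8.49%

β_Ellery = 0.362 × 54.61% / 20.10% = 0.9835
β_Corwin = 0.381 × 26.92% / 20.10% = 0.5103
β_Orrin = 0.235 × 45.47% / 20.10% = 0.5316
β_Holloway = 0.208 × 23.39% / 20.10% = 0.2420
β_P = Σ w_i β_i = 0.15×0.9835 + 0.31×0.5103 + 0.24×0.5316 + 0.30×0.2420 = 0.5059
MRP = 11.7% − 5.2% = 6.50%
E(R_P) = R_f + β_P × MRP = 5.2% + 0.5059 × 6.5% = 8.49%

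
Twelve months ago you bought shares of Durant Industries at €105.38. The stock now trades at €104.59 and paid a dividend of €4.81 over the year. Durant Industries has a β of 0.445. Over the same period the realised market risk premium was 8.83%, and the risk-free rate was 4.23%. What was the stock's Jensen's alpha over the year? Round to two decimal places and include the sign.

Realised HPR = (P1 + D1 − P0) / P0 = (104.59 + 4.81 − 105.38) / 105.38 = 4.02 / 105.38 = 3.8148%
CAPM required = R_f + β·MRP = 4.23% + 0.445 × 8.83% = 8.15935%
α = realised − required = 3.8148% − 8.15935% = -4.34%

-4.34%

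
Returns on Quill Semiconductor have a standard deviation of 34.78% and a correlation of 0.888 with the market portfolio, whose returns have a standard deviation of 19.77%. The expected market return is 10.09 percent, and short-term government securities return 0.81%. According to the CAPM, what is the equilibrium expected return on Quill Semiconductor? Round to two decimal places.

β = ρ × σ_i / σ_m = 0.888 × 34.78% / 19.77% = 1.5622
MRP = 10.09% − 0.81% = 9.28%
E(R) = 0.81% + 1.5622 × 9.28% = 15.31%

15.31%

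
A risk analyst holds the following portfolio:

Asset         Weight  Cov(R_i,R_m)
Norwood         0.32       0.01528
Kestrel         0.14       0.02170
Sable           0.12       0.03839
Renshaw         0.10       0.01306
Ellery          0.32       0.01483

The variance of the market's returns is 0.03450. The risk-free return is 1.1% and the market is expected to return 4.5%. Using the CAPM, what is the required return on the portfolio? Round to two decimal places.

2.93%

β_Norwood = 0.01528 / 0.03450 = 0.4429
β_Kestrel = 0.02170 / 0.03450 = 0.6290
β_Sable = 0.03839 / 0.03450 = 1.1128
β_Renshaw = 0.01306 / 0.03450 = 0.3786
β_Ellery = 0.01483 / 0.03450 = 0.4299
β_P = Σ w_i β_i = 0.32×0.4429 + 0.14×0.6290 + 0.12×1.1128 + 0.10×0.3786 + 0.32×0.4299 = 0.5388
MRP = 4.5% − 1.1% = 3.40%
E(R_P) = R_f + β_P × MRP = 1.1% + 0.5388 × 3.4% = 2.93%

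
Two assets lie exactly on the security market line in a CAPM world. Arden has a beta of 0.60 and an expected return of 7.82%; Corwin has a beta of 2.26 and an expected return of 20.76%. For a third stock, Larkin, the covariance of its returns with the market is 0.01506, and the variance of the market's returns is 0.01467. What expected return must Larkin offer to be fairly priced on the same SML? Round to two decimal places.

11.15%

MRP = (20.76% − 7.82%) / (2.26 − 0.60) = 7.7952%
R_f = 7.82% − 0.60 × 7.7952% = 3.1429%
β_Larkin = Cov / Var(R_m) = 0.01506 / 0.01467 = 1.0266
E(R_Larkin) = R_f + β × MRP = 3.1429% + 1.0266 × 7.7952% = 11.15%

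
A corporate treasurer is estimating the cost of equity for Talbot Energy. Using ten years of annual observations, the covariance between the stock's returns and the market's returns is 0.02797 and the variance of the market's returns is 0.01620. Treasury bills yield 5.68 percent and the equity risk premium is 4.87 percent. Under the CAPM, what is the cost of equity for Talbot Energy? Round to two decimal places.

14.09%

β = Cov(R_i, R_m) / Var(R_m) = 0.02797 / 0.01620 = 1.7265
E(R) = R_f + β × MRP = 5.68% + 1.7265 × 4.87% = 14.09%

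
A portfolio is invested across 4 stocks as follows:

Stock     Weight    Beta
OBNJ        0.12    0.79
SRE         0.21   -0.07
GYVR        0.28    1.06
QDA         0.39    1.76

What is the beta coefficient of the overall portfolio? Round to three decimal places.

1.063

β_P = Σ w_i β_i = 0.12×0.79 + 0.21×-0.07 + 0.28×1.06 + 0.39×1.76 = 1.0633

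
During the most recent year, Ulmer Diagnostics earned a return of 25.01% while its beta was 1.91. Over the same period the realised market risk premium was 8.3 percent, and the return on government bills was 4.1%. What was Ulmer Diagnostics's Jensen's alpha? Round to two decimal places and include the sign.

CAPM benchmark = R_f + β(R_m − R_f) = 4.1% + 1.91 × 8.3% = 19.9530%
α = actual − benchmark = 25.01% − 19.9530% = +5.06%

+5.06%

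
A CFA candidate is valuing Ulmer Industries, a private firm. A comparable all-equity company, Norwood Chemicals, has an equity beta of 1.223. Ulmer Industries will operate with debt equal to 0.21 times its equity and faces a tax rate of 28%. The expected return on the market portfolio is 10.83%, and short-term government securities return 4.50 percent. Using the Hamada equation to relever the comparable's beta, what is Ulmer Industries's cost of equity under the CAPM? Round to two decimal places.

13.41%

β_L = β_U × [1 + (1 − t)(D/E)] = 1.223 × [1 + (1 − 0.28) × 0.21]
    = 1.223 × [1 + 0.72 × 0.21] = 1.223 × 1.1512 = 1.4079
MRP = 10.83% − 4.50% = 6.33%
E(R) = R_f + β_L × MRP = 4.50% + 1.4079 × 6.33% = 13.41%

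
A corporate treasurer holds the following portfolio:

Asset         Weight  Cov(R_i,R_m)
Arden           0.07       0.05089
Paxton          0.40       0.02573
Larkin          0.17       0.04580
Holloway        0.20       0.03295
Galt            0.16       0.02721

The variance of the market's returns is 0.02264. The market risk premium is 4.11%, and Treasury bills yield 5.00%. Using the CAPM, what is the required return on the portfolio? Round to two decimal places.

β_Arden = 0.05089 / 0.02264 = 2.2478
β_Paxton = 0.02573 / 0.02264 = 1.1365
β_Larkin = 0.04580 / 0.02264 = 2.0230
β_Holloway = 0.03295 / 0.02264 = 1.4554
β_Galt = 0.02721 / 0.02264 = 1.2019
β_P = Σ w_i β_i = 0.07×2.2478 + 0.40×1.1365 + 0.17×2.0230 + 0.20×1.4554 + 0.16×1.2019 = 1.4392
E(R_P) = R_f + β_P × MRP = 5.00% + 1.4392 × 4.11% = 10.92%

10.92%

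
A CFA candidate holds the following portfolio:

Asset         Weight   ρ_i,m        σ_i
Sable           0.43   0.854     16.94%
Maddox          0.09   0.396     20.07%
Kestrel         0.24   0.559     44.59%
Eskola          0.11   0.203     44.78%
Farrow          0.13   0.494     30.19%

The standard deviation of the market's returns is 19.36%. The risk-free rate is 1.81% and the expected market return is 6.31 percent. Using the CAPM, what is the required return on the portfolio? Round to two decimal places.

β_Sable = 0.854 × 16.94% / 19.36% = 0.7473
β_Maddox = 0.396 × 20.07% / 19.36% = 0.4105
β_Kestrel = 0.559 × 44.59% / 19.36% = 1.2875
β_Eskola = 0.203 × 44.78% / 19.36% = 0.4695
β_Farrow = 0.494 × 30.19% / 19.36% = 0.7703
β_P = Σ w_i β_i = 0.43×0.7473 + 0.09×0.4105 + 0.24×1.2875 + 0.11×0.4695 + 0.13×0.7703 = 0.8191
MRP = 6.31% − 1.81% = 4.50%
E(R_P) = R_f + β_P × MRP = 1.81% + 0.8191 × 4.50% = 5.50%

5.50%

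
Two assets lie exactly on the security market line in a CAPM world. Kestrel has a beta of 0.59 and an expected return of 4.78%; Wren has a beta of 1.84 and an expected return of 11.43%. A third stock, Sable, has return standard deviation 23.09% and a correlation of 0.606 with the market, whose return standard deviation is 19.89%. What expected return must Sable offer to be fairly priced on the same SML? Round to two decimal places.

5.38%

MRP = (11.43% − 4.78%) / (1.84 − 0.59) = 5.3200%
R_f = 4.78% − 0.59 × 5.3200% = 1.6412%
β_Sable = ρ·σ_i/σ_m = 0.606 × 23.09 / 19.89 = 0.7035
E(R_Sable) = R_f + β × MRP = 1.6412% + 0.7035 × 5.3200% = 5.38%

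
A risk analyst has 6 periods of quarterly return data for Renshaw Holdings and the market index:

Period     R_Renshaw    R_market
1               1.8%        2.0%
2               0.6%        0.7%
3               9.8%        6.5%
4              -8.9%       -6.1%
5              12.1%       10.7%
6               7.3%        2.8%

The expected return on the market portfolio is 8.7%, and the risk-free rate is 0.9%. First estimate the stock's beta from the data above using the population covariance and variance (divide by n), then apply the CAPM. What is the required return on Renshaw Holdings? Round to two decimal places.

Mean R_i = (1.8 + 0.6 + 9.8 − 8.9 + 12.1 + 7.3) / 6 = 3.7833%
Mean R_m = (2.0 + 0.7 + 6.5 − 6.1 + 10.7 + 2.8) / 6 = 2.7667%
Σ(R_i − R̄_i)(R_m − R̄_m) = 209.1167  ⇒  Cov = 209.1167 / 6 = 34.8528
Σ(R_m − R̄_m)² = 160.3533  ⇒  Var(R_m) = 160.3533 / 6 = 26.7256
β = Cov / Var(R_m) = 34.8528 / 26.7256 = 1.3041
MRP = 8.7% − 0.9% = 7.80%
E(R) = R_f + β × MRP = 0.9% + 1.3041 × 7.8% = 11.07%

11.07%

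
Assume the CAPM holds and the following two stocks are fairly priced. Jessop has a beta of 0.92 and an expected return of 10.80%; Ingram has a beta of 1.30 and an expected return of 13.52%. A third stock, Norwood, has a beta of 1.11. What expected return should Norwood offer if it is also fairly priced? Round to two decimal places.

12.16%

MRP (SML slope) = (13.52% − 10.80%) / (1.30 − 0.92) = 2.72% / 0.38 = 7.1579%
R_f (intercept) = 10.80% − 0.92 × 7.1579% = 4.2147%
E(R_Norwood) = R_f + β × MRP = 4.2147% + 1.11 × 7.1579% = 12.16%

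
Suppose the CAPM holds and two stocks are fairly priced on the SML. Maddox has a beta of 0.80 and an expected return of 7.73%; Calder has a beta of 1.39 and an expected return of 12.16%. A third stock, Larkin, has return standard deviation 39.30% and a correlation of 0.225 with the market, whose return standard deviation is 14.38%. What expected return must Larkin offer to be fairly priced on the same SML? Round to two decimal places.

6.34%

MRP = (12.16% − 7.73%) / (1.39 − 0.80) = 7.5085%
R_f = 7.73% − 0.80 × 7.5085% = 1.7232%
β_Larkin = ρ·σ_i/σ_m = 0.225 × 39.30 / 14.38 = 0.6149
E(R_Larkin) = R_f + β × MRP = 1.7232% + 0.6149 × 7.5085% = 6.34%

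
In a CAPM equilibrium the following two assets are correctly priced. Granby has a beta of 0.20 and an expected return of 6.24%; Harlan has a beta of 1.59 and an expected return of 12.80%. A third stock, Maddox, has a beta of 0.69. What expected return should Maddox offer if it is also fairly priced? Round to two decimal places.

MRP (SML slope) = (12.80% − 6.24%) / (1.59 − 0.20) = 6.56% / 1.39 = 4.7194%
R_f (intercept) = 6.24% − 0.20 × 4.7194% = 5.2961%
E(R_Maddox) = R_f + β × MRP = 5.2961% + 0.69 × 4.7194% = 8.55%

8.55%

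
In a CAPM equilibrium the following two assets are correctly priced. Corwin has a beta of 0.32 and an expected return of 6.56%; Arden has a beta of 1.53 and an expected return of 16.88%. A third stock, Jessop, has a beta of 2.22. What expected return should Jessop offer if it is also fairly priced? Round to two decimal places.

MRP (SML slope) = (16.88% − 6.56%) / (1.53 − 0.32) = 10.32% / 1.21 = 8.5289%
R_f (intercept) = 6.56% − 0.32 × 8.5289% = 3.8308%
E(R_Jessop) = R_f + β × MRP = 3.8308% + 2.22 × 8.5289% = 22.76%

22.76%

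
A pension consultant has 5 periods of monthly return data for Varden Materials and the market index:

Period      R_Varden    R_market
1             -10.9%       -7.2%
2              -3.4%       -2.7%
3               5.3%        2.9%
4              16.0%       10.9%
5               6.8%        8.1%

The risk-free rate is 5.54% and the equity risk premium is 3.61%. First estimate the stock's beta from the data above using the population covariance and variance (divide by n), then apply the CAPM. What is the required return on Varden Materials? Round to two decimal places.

10.38%

Mean R_i = (-10.9 − 3.4 + 5.3 + 16.0 + 6.8) / 5 = 2.7600%
Mean R_m = (-7.2 − 2.7 + 2.9 + 10.9 + 8.1) / 5 = 2.4000%
Σ(R_i − R̄_i)(R_m − R̄_m) = 299.3900  ⇒  Cov = 299.3900 / 5 = 59.8780
Σ(R_m − R̄_m)² = 223.1600  ⇒  Var(R_m) = 223.1600 / 5 = 44.6320
β = Cov / Var(R_m) = 59.8780 / 44.6320 = 1.3416
E(R) = R_f + β × MRP = 5.54% + 1.3416 × 3.61% = 10.38%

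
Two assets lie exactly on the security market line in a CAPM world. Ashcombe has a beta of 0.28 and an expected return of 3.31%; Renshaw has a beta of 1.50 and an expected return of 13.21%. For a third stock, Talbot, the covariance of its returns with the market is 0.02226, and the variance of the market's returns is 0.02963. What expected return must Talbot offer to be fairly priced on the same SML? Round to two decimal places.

7.13%

MRP = (13.21% − 3.31%) / (1.50 − 0.28) = 8.1148%
R_f = 3.31% − 0.28 × 8.1148% = 1.0379%
β_Talbot = Cov / Var(R_m) = 0.02226 / 0.02963 = 0.7513
E(R_Talbot) = R_f + β × MRP = 1.0379% + 0.7513 × 8.1148% = 7.13%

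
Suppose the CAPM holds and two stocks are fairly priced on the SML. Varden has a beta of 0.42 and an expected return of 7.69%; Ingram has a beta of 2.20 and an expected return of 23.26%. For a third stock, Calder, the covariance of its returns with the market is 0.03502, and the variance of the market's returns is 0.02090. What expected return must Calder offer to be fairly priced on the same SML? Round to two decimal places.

MRP = (23.26% − 7.69%) / (2.20 − 0.42) = 8.7472%
R_f = 7.69% − 0.42 × 8.7472% = 4.0162%
β_Calder = Cov / Var(R_m) = 0.03502 / 0.02090 = 1.6756
E(R_Calder) = R_f + β × MRP = 4.0162% + 1.6756 × 8.7472% = 18.67%

18.67%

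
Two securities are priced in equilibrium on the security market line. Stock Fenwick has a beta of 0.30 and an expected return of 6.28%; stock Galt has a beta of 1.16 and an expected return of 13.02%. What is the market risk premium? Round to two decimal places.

7.84%

Both satisfy E(R) = R_f + β·MRP, so the slope of the SML is
MRP = (13.02% − 6.28%) / (1.16 − 0.30) = 6.74% / 0.86 = 7.8372%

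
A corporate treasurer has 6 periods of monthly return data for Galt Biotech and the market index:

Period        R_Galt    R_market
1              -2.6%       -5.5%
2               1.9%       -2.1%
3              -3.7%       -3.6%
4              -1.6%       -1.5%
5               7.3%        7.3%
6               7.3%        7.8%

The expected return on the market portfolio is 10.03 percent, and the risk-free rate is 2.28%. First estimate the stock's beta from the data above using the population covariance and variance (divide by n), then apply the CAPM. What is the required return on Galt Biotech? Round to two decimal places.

8.59%

Mean R_i = (-2.6 + 1.9 − 3.7 − 1.6 + 7.3 + 7.3) / 6 = 1.4333%
Mean R_m = (-5.5 − 2.1 − 3.6 − 1.5 + 7.3 + 7.8) / 6 = 0.4000%
Σ(R_i − R̄_i)(R_m − R̄_m) = 132.8200  ⇒  Cov = 132.8200 / 6 = 22.1367
Σ(R_m − R̄_m)² = 163.0400  ⇒  Var(R_m) = 163.0400 / 6 = 27.1733
β = Cov / Var(R_m) = 22.1367 / 27.1733 = 0.8146
MRP = 10.03% − 2.28% = 7.75%
E(R) = R_f + β × MRP = 2.28% + 0.8146 × 7.75% = 8.59%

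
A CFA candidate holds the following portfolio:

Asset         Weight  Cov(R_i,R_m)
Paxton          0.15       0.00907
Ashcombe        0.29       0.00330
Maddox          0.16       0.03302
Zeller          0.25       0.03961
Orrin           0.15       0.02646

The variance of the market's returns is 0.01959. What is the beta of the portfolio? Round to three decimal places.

1.096

β_Paxton = 0.00907 / 0.01959 = 0.4630
β_Ashcombe = 0.00330 / 0.01959 = 0.1685
β_Maddox = 0.03302 / 0.01959 = 1.6856
β_Zeller = 0.03961 / 0.01959 = 2.0219
β_Orrin = 0.02646 / 0.01959 = 1.3507
β_P = Σ w_i β_i = 0.15×0.4630 + 0.29×0.1685 + 0.16×1.6856 + 0.25×2.0219 + 0.15×1.3507 = 1.0961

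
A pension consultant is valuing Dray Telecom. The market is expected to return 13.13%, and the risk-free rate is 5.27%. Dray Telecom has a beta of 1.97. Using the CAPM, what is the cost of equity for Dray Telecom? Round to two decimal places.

Market risk premium = E(R_m) − R_f = 13.13% − 5.27% = 7.86%
E(R) = R_f + β × MRP = 5.27% + 1.97 × 7.86% = 20.75%

20.75%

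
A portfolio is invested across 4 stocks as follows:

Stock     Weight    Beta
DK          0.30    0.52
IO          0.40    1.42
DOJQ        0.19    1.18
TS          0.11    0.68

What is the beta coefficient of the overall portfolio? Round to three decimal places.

1.023

β_P = Σ w_i β_i = 0.30×0.52 + 0.40×1.42 + 0.19×1.18 + 0.11×0.68 = 1.0230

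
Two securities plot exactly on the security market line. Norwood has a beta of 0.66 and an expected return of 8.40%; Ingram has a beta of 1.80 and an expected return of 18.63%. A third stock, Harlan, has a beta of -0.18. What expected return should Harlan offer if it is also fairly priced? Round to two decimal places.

MRP (SML slope) = (18.63% − 8.40%) / (1.80 − 0.66) = 10.23% / 1.14 = 8.9737%
R_f (intercept) = 8.40% − 0.66 × 8.9737% = 2.4774%
E(R_Harlan) = R_f + β × MRP = 2.4774% + -0.18 × 8.9737% = 0.86%

0.86%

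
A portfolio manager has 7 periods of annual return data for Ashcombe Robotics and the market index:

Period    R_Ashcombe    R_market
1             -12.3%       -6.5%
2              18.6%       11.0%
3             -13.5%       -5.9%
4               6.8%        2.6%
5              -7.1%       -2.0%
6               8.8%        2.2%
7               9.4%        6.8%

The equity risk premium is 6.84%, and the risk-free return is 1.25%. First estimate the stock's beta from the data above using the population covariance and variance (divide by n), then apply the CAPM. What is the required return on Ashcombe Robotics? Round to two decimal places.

Mean R_i = (-12.3 + 18.6 − 13.5 + 6.8 − 7.1 + 8.8 + 9.4) / 7 = 1.5286%
Mean R_m = (-6.5 + 11.0 − 5.9 + 2.6 − 2.0 + 2.2 + 6.8) / 7 = 1.1714%
Σ(R_i − R̄_i)(R_m − R̄_m) = 466.8257  ⇒  Cov = 466.8257 / 7 = 66.6894
Σ(R_m − R̄_m)² = 250.2943  ⇒  Var(R_m) = 250.2943 / 7 = 35.7563
β = Cov / Var(R_m) = 66.6894 / 35.7563 = 1.8651
E(R) = R_f + β × MRP = 1.25% + 1.8651 × 6.84% = 14.01%

14.01%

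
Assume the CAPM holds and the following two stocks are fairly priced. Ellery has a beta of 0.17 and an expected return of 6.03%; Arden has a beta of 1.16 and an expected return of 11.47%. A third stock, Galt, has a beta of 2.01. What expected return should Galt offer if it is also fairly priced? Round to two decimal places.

MRP (SML slope) = (11.47% − 6.03%) / (1.16 − 0.17) = 5.44% / 0.99 = 5.4949%
R_f (intercept) = 6.03% − 0.17 × 5.4949% = 5.0959%
E(R_Galt) = R_f + β × MRP = 5.0959% + 2.01 × 5.4949% = 16.14%

16.14%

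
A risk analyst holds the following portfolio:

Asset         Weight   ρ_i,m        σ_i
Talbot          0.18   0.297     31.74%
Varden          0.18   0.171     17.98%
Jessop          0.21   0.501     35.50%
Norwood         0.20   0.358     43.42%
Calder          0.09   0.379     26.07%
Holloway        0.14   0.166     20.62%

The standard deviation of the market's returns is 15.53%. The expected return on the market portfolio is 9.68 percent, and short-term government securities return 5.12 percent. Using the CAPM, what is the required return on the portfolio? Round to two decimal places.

8.19%

β_Talbot = 0.297 × 31.74% / 15.53% = 0.6070
β_Varden = 0.171 × 17.98% / 15.53% = 0.1980
β_Jessop = 0.501 × 35.50% / 15.53% = 1.1452
β_Norwood = 0.358 × 43.42% / 15.53% = 1.0009
β_Calder = 0.379 × 26.07% / 15.53% = 0.6362
β_Holloway = 0.166 × 20.62% / 15.53% = 0.2204
β_P = Σ w_i β_i = 0.18×0.6070 + 0.18×0.1980 + 0.21×1.1452 + 0.20×1.0009 + 0.09×0.6362 + 0.14×0.2204 = 0.6737
MRP = 9.68% − 5.12% = 4.56%
E(R_P) = R_f + β_P × MRP = 5.12% + 0.6737 × 4.56% = 8.19%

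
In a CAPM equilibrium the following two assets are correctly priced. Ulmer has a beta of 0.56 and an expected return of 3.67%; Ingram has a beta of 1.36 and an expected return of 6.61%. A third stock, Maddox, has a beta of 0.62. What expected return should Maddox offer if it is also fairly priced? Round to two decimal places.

3.89%

MRP (SML slope) = (6.61% − 3.67%) / (1.36 − 0.56) = 2.94% / 0.80 = 3.6750%
R_f (intercept) = 3.67% − 0.56 × 3.6750% = 1.6120%
E(R_Maddox) = R_f + β × MRP = 1.6120% + 0.62 × 3.6750% = 3.89%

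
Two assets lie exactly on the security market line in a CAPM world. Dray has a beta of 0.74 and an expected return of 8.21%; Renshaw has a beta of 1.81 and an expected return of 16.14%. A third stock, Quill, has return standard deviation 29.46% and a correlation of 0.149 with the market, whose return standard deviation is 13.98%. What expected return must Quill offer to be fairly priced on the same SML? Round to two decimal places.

MRP = (16.14% − 8.21%) / (1.81 − 0.74) = 7.4112%
R_f = 8.21% − 0.74 × 7.4112% = 2.7257%
β_Quill = ρ·σ_i/σ_m = 0.149 × 29.46 / 13.98 = 0.3140
E(R_Quill) = R_f + β × MRP = 2.7257% + 0.3140 × 7.4112% = 5.05%

5.05%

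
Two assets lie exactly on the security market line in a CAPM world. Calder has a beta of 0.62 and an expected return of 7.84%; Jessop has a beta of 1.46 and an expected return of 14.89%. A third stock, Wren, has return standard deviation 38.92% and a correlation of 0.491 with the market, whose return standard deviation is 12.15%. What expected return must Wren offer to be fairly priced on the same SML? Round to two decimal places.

MRP = (14.89% − 7.84%) / (1.46 − 0.62) = 8.3929%
R_f = 7.84% − 0.62 × 8.3929% = 2.6364%
β_Wren = ρ·σ_i/σ_m = 0.491 × 38.92 / 12.15 = 1.5728
E(R_Wren) = R_f + β × MRP = 2.6364% + 1.5728 × 8.3929% = 15.84%

15.84%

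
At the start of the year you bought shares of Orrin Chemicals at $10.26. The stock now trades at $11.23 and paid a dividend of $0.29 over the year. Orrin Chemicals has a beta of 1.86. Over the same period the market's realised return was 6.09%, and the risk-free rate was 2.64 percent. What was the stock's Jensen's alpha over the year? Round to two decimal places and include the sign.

Realised HPR = (P1 + D1 − P0) / P0 = (11.23 + 0.29 − 10.26) / 10.26 = 1.26 / 10.26 = 12.2807%
MRP = 6.09% − 2.64% = 3.45%
CAPM required = R_f + β·MRP = 2.64% + 1.86 × 3.45% = 9.0570%
α = realised − required = 12.2807% − 9.0570% = +3.22%

+3.22%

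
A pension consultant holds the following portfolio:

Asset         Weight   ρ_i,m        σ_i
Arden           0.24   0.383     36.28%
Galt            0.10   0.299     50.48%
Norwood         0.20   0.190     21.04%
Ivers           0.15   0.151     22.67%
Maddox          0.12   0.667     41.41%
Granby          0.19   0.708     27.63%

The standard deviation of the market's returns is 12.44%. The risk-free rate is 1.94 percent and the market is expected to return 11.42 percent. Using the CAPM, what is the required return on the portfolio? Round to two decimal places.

β_Arden = 0.383 × 36.28% / 12.44% = 1.1170
β_Galt = 0.299 × 50.48% / 12.44% = 1.2133
β_Norwood = 0.190 × 21.04% / 12.44% = 0.3214
β_Ivers = 0.151 × 22.67% / 12.44% = 0.2752
β_Maddox = 0.667 × 41.41% / 12.44% = 2.2203
β_Granby = 0.708 × 27.63% / 12.44% = 1.5725
β_P = Σ w_i β_i = 0.24×1.1170 + 0.10×1.2133 + 0.20×0.3214 + 0.15×0.2752 + 0.12×2.2203 + 0.19×1.5725 = 1.0602
MRP = 11.42% − 1.94% = 9.48%
E(R_P) = R_f + β_P × MRP = 1.94% + 1.0602 × 9.48% = 11.99%

11.99%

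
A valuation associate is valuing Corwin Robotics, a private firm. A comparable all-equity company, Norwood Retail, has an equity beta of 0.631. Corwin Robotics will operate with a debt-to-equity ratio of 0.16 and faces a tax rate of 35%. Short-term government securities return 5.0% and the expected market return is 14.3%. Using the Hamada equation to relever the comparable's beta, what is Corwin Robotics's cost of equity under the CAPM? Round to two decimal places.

β_L = β_U × [1 + (1 − t)(D/E)] = 0.631 × [1 + (1 − 0.35) × 0.16]
    = 0.631 × [1 + 0.65 × 0.16] = 0.631 × 1.1040 = 0.6966
MRP = 14.3% − 5.0% = 9.30%
E(R) = R_f + β_L × MRP = 5.0% + 0.6966 × 9.3% = 11.48%

11.48%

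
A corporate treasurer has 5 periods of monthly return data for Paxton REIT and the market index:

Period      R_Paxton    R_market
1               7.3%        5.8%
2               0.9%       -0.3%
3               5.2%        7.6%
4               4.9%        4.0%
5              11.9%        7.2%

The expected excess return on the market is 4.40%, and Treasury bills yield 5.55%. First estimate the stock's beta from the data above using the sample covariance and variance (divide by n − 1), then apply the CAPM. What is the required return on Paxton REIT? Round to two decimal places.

Mean R_i = (7.3 + 0.9 + 5.2 + 4.9 + 11.9) / 5 = 6.0400%
Mean R_m = (5.8 − 0.3 + 7.6 + 4.0 + 7.2) / 5 = 4.8600%
Σ(R_i − R̄_i)(R_m − R̄_m) = 40.0980  ⇒  Cov = 40.0980 / 4 = 10.0245
Σ(R_m − R̄_m)² = 41.2320  ⇒  Var(R_m) = 41.2320 / 4 = 10.3080
β = Cov / Var(R_m) = 10.0245 / 10.3080 = 0.9725
E(R) = R_f + β × MRP = 5.55% + 0.9725 × 4.40% = 9.83%

9.83%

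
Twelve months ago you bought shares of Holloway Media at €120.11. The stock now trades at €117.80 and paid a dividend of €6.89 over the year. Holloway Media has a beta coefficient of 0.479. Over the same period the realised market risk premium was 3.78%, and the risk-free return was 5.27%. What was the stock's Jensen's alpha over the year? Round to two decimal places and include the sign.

-3.27%

Realised HPR = (P1 + D1 − P0) / P0 = (117.80 + 6.89 − 120.11) / 120.11 = 4.58 / 120.11 = 3.8132%
CAPM required = R_f + β·MRP = 5.27% + 0.479 × 3.78% = 7.08062%
α = realised − required = 3.8132% − 7.08062% = -3.27%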